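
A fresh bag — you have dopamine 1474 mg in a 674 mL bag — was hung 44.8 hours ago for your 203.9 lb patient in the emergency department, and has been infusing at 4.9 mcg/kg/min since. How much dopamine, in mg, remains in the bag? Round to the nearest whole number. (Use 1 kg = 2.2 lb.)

Weight = 203.9 lb ÷ 2.2 lb/kg = 92.68182 kg
Dose = 4.9 mcg/kg/min × 92.68182 kg = 454.1409 mcg/min
454.1409 mcg/min × 60 min/hr = 27248.45 mcg/hr
Concentration = 1474 mg ÷ 674 mL = 2.186944 mg/mL = 2186.944 mcg/mL
Rate = 27248.45 mcg/hr ÷ 2186.944 mcg/mL = 12.45961 mL/hr
Volume infused = 12.45961 mL/hr × 44.8 hr = 558.1903 mL
Volume remaining = 674 − 558.1903 = 115.8097 mL
Drug remaining = 115.8097 mL × 2186.944 mcg/mL = 253269.2 mcg = 253.2692 mg

253 mg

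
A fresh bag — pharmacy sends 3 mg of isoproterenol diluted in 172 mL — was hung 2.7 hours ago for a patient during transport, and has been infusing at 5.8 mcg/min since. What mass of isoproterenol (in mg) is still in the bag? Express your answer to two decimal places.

5.8 mcg/min × 60 min/hr = 348 mcg/hr
Concentration = 3 mg ÷ 172 mL = 0.01744186 mg/mL = 17.44186 mcg/mL
Rate = 348 mcg/hr ÷ 17.44186 mcg/mL = 19.952 mL/hr
Volume infused = 19.952 mL/hr × 2.7 hr = 53.8704 mL
Volume remaining = 172 − 53.8704 = 118.1296 mL
Drug remaining = 118.1296 mL × 17.44186 mcg/mL = 2060.4 mcg = 2.0604 mg

2.06 mg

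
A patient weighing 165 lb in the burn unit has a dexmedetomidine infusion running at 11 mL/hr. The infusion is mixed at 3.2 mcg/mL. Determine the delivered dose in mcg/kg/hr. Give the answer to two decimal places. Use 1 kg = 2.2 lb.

Weight = 165 lb ÷ 2.2 lb/kg = 75 kg
Drug rate = 11 mL/hr × 3.2 mcg/mL = 35.2 mcg/hr
35.2 mcg/hr ÷ 75 kg = 0.4693333 mcg/kg/hr

0.47 mcg/kg/hr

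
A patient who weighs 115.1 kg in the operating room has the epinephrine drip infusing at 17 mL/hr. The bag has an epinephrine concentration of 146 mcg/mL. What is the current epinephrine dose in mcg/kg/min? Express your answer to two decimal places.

0.36 mcg/kg/min

Drug rate = 17 mL/hr × 146 mcg/mL = 2482 mcg/hr
2482 mcg/hr ÷ 60 min/hr = 41.36667 mcg/min
41.36667 mcg/min ÷ 115.1 kg = 0.3593976 mcg/kg/min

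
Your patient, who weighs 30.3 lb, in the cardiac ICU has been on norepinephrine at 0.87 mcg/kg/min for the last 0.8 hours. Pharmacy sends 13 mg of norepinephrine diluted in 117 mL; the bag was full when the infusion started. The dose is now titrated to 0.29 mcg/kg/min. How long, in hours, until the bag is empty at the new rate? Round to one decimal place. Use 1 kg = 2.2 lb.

51.8 hours

Initial rate:
Weight = 30.3 lb ÷ 2.2 lb/kg = 13.77273 kg
Dose = 0.87 mcg/kg/min × 13.77273 kg = 11.98227 mcg/min
11.98227 mcg/min × 60 min/hr = 718.9364 mcg/hr
Concentration = 13 mg ÷ 117 mL = 0.1111111 mg/mL = 111.1111 mcg/mL
Rate = 718.9364 mcg/hr ÷ 111.1111 mcg/mL = 6.470427 mL/hr
Volume infused so far = 6.470427 mL/hr × 0.8 hr = 5.176342 mL
Volume remaining = 117 − 5.176342 = 111.8237 mL
New rate:
Dose = 0.29 mcg/kg/min × 13.77273 kg = 3.994091 mcg/min
3.994091 mcg/min × 60 min/hr = 239.6455 mcg/hr
Rate = 239.6455 mcg/hr ÷ 111.1111 mcg/mL = 2.156809 mL/hr
Time remaining = 111.8237 mL ÷ 2.156809 mL/hr = 51.8468 hr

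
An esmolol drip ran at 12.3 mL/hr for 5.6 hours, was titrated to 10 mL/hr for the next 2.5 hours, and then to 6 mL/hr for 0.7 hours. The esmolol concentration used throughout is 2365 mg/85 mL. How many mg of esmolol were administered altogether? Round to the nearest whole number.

2729 mg

Concentration = 2365 mg ÷ 85 mL = 27.82353 mg/mL
Stage 1: 12.3 mL/hr × 5.6 hr = 68.88 mL → 68.88 mL × 27.82353 mg/mL = 1916.485 mg
Stage 2: 10 mL/hr × 2.5 hr = 25 mL → 25 mL × 27.82353 mg/mL = 695.5882 mg
Stage 3: 6 mL/hr × 0.7 hr = 4.2 mL → 4.2 mL × 27.82353 mg/mL = 116.8588 mg
Total = 1916.485 + 695.5882 + 116.8588 = 2728.932 mg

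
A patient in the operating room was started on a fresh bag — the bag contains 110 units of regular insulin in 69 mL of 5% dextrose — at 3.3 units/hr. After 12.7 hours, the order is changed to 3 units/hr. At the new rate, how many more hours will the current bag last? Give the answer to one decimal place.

Initial rate:
Concentration = 110 units ÷ 69 mL = 1.594203 units/mL
Rate = 3.3 units/hr ÷ 1.594203 units/mL = 2.07 mL/hr
Volume infused so far = 2.07 mL/hr × 12.7 hr = 26.289 mL
Volume remaining = 69 − 26.289 = 42.711 mL
New rate:
Rate = 3 units/hr ÷ 1.594203 units/mL = 1.881818 mL/hr
Time remaining = 42.711 mL ÷ 1.881818 mL/hr = 22.69667 hr

22.7 hours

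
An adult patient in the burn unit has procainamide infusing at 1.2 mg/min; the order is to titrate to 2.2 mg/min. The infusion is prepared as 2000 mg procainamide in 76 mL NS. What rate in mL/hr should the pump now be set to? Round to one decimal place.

2.2 mg/min × 60 min/hr = 132 mg/hr
Concentration = 2000 mg ÷ 76 mL = 26.31579 mg/mL
Rate = 132 mg/hr ÷ 26.31579 mg/mL = 5.016 mL/hr

5.0 mL/hr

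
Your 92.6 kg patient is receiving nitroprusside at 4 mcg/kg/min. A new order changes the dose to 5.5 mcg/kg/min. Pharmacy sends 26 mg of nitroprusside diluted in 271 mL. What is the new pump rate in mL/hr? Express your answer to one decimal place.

318.5 mL/hr

Dose = 5.5 mcg/kg/min × 92.6 kg = 509.3 mcg/min
509.3 mcg/min × 60 min/hr = 30558 mcg/hr
Concentration = 26 mg ÷ 271 mL = 0.09594096 mg/mL = 95.94096 mcg/mL
Rate = 30558 mcg/hr ÷ 95.94096 mcg/mL = 318.5084 mL/hr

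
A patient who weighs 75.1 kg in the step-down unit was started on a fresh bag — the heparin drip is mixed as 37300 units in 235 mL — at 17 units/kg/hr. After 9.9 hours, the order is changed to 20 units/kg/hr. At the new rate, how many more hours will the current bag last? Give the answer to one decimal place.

Initial rate:
Dose = 17 units/kg/hr × 75.1 kg = 1276.7 units/hr
Concentration = 37300 units ÷ 235 mL = 158.7234 units/mL
Rate = 1276.7 units/hr ÷ 158.7234 units/mL = 8.043552 mL/hr
Volume infused so far = 8.043552 mL/hr × 9.9 hr = 79.63117 mL
Volume remaining = 235 − 79.63117 = 155.3688 mL
New rate:
Dose = 20 units/kg/hr × 75.1 kg = 1502 units/hr
Rate = 1502 units/hr ÷ 158.7234 units/mL = 9.463003 mL/hr
Time remaining = 155.3688 mL ÷ 9.463003 mL/hr = 16.41856 hr

16.4 hours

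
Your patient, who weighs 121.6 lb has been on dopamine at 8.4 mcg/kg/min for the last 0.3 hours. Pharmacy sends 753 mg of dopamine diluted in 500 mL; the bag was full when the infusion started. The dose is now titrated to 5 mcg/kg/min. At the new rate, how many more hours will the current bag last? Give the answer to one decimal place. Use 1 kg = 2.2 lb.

Initial rate:
Weight = 121.6 lb ÷ 2.2 lb/kg = 55.27273 kg
Dose = 8.4 mcg/kg/min × 55.27273 kg = 464.2909 mcg/min
464.2909 mcg/min × 60 min/hr = 27857.45 mcg/hr
Concentration = 753 mg ÷ 500 mL = 1.506 mg/mL = 1506 mcg/mL
Rate = 27857.45 mcg/hr ÷ 1506 mcg/mL = 18.49765 mL/hr
Volume infused so far = 18.49765 mL/hr × 0.3 hr = 5.549294 mL
Volume remaining = 500 − 5.549294 = 494.4507 mL
New rate:
Dose = 5 mcg/kg/min × 55.27273 kg = 276.3636 mcg/min
276.3636 mcg/min × 60 min/hr = 16581.82 mcg/hr
Rate = 16581.82 mcg/hr ÷ 1506 mcg/mL = 11.0105 mL/hr
Time remaining = 494.4507 mL ÷ 11.0105 mL/hr = 44.90718 hr

44.9 hours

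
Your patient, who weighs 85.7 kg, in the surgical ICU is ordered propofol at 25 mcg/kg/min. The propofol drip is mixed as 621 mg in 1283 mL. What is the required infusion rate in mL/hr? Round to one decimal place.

265.6 mL/hr

Dose = 25 mcg/kg/min × 85.7 kg = 2142.5 mcg/min
2142.5 mcg/min × 60 min/hr = 128550 mcg/hr
Concentration = 621 mg ÷ 1283 mL = 0.4840218 mg/mL = 484.0218 mcg/mL
Rate = 128550 mcg/hr ÷ 484.0218 mcg/mL = 265.5872 mL/hr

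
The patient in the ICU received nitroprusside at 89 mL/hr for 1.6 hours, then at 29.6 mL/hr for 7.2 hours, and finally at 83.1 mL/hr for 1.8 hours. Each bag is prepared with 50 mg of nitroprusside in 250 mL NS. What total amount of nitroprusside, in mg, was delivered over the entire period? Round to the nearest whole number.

101 mg

Concentration = 50 mg ÷ 250 mL = 0.2 mg/mL
Stage 1: 89 mL/hr × 1.6 hr = 142.4 mL → 142.4 mL × 0.2 mg/mL = 28.48 mg
Stage 2: 29.6 mL/hr × 7.2 hr = 213.12 mL → 213.12 mL × 0.2 mg/mL = 42.624 mg
Stage 3: 83.1 mL/hr × 1.8 hr = 149.58 mL → 149.58 mL × 0.2 mg/mL = 29.916 mg
Total = 28.48 + 42.624 + 29.916 = 101.02 mg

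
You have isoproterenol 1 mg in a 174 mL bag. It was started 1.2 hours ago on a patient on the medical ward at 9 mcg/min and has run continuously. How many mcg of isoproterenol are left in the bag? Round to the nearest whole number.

9 mcg/min × 60 min/hr = 540 mcg/hr
Concentration = 1 mg ÷ 174 mL = 0.005747126 mg/mL = 5.747126 mcg/mL
Rate = 540 mcg/hr ÷ 5.747126 mcg/mL = 93.96 mL/hr
Volume infused = 93.96 mL/hr × 1.2 hr = 112.752 mL
Volume remaining = 174 − 112.752 = 61.248 mL
Drug remaining = 61.248 mL × 5.747126 mcg/mL = 352 mcg

352 mcg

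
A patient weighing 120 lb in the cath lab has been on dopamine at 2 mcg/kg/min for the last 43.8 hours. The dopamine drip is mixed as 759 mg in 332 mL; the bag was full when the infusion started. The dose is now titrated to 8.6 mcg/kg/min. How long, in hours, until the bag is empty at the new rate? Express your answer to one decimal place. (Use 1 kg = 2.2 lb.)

Initial rate:
Weight = 120 lb ÷ 2.2 lb/kg = 54.54545 kg
Dose = 2 mcg/kg/min × 54.54545 kg = 109.0909 mcg/min
109.0909 mcg/min × 60 min/hr = 6545.455 mcg/hr
Concentration = 759 mg ÷ 332 mL = 2.286145 mg/mL = 2286.145 mcg/mL
Rate = 6545.455 mcg/hr ÷ 2286.145 mcg/mL = 2.863097 mL/hr
Volume infused so far = 2.863097 mL/hr × 43.8 hr = 125.4037 mL
Volume remaining = 332 − 125.4037 = 206.5963 mL
New rate:
Dose = 8.6 mcg/kg/min × 54.54545 kg = 469.0909 mcg/min
469.0909 mcg/min × 60 min/hr = 28145.45 mcg/hr
Rate = 28145.45 mcg/hr ÷ 2286.145 mcg/mL = 12.31132 mL/hr
Time remaining = 206.5963 mL ÷ 12.31132 mL/hr = 16.78101 hr

16.8 hours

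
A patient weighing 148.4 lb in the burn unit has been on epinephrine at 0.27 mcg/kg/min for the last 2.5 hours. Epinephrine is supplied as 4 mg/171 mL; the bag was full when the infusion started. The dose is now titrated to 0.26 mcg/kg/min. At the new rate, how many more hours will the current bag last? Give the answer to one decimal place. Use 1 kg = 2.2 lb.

1.2 hours

Initial rate:
Weight = 148.4 lb ÷ 2.2 lb/kg = 67.45455 kg
Dose = 0.27 mcg/kg/min × 67.45455 kg = 18.21273 mcg/min
18.21273 mcg/min × 60 min/hr = 1092.764 mcg/hr
Concentration = 4 mg ÷ 171 mL = 0.02339181 mg/mL = 23.39181 mcg/mL
Rate = 1092.764 mcg/hr ÷ 23.39181 mcg/mL = 46.71565 mL/hr
Volume infused so far = 46.71565 mL/hr × 2.5 hr = 116.7891 mL
Volume remaining = 171 − 116.7891 = 54.21089 mL
New rate:
Dose = 0.26 mcg/kg/min × 67.45455 kg = 17.53818 mcg/min
17.53818 mcg/min × 60 min/hr = 1052.291 mcg/hr
Rate = 1052.291 mcg/hr ÷ 23.39181 mcg/mL = 44.98544 mL/hr
Time remaining = 54.21089 mL ÷ 44.98544 mL/hr = 1.205076 hr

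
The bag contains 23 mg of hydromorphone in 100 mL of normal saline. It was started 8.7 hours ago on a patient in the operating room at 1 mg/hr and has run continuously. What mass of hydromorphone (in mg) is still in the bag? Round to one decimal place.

Concentration = 23 mg ÷ 100 mL = 0.23 mg/mL
Rate = 1 mg/hr ÷ 0.23 mg/mL = 4.347826 mL/hr
Volume infused = 4.347826 mL/hr × 8.7 hr = 37.82609 mL
Volume remaining = 100 − 37.82609 = 62.17391 mL
Drug remaining = 62.17391 mL × 0.23 mg/mL = 14.3 mg

14.3 mg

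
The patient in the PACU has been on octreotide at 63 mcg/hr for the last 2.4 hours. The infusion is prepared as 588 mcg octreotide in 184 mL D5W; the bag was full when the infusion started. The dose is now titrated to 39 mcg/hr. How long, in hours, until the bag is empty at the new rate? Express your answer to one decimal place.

11.2 hours

Initial rate:
Concentration = 588 mcg ÷ 184 mL = 3.195652 mcg/mL
Rate = 63 mcg/hr ÷ 3.195652 mcg/mL = 19.71429 mL/hr
Volume infused so far = 19.71429 mL/hr × 2.4 hr = 47.31429 mL
Volume remaining = 184 − 47.31429 = 136.6857 mL
New rate:
Rate = 39 mcg/hr ÷ 3.195652 mcg/mL = 12.20408 mL/hr
Time remaining = 136.6857 mL ÷ 12.20408 mL/hr = 11.2 hr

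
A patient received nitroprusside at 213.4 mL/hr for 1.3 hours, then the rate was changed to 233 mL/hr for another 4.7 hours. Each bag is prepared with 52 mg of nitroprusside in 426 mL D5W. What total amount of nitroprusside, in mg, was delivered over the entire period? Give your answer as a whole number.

168 mg

Concentration = 52 mg ÷ 426 mL = 0.1220657 mg/mL
Stage 1: 213.4 mL/hr × 1.3 hr = 277.42 mL → 277.42 mL × 0.1220657 mg/mL = 33.86347 mg
Stage 2: 233 mL/hr × 4.7 hr = 1095.1 mL → 1095.1 mL × 0.1220657 mg/mL = 133.6742 mg
Total = 33.86347 + 133.6742 = 167.5377 mg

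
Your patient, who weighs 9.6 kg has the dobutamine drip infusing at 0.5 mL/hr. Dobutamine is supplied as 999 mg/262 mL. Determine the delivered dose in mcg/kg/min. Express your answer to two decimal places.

Concentration = 999 mg ÷ 262 mL = 3.812977 mg/mL = 3812.977 mcg/mL
Drug rate = 0.5 mL/hr × 3812.977 mcg/mL = 1906.489 mcg/hr
1906.489 mcg/hr ÷ 60 min/hr = 31.77481 mcg/min
31.77481 mcg/min ÷ 9.6 kg = 3.309876 mcg/kg/min

3.31 mcg/kg/min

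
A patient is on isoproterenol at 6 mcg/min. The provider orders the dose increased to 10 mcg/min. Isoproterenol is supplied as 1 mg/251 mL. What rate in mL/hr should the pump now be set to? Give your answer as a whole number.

151 mL/hr

10 mcg/min × 60 min/hr = 600 mcg/hr
Concentration = 1 mg ÷ 251 mL = 0.003984064 mg/mL = 3.984064 mcg/mL
Rate = 600 mcg/hr ÷ 3.984064 mcg/mL = 150.6 mL/hr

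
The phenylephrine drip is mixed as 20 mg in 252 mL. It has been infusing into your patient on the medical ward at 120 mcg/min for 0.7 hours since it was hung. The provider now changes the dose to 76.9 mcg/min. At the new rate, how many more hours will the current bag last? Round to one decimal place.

3.2 hours

Initial rate:
120 mcg/min × 60 min/hr = 7200 mcg/hr
Concentration = 20 mg ÷ 252 mL = 0.07936508 mg/mL = 79.36508 mcg/mL
Rate = 7200 mcg/hr ÷ 79.36508 mcg/mL = 90.72 mL/hr
Volume infused so far = 90.72 mL/hr × 0.7 hr = 63.504 mL
Volume remaining = 252 − 63.504 = 188.496 mL
New rate:
76.9 mcg/min × 60 min/hr = 4614 mcg/hr
Rate = 4614 mcg/hr ÷ 79.36508 mcg/mL = 58.1364 mL/hr
Time remaining = 188.496 mL ÷ 58.1364 mL/hr = 3.242306 hr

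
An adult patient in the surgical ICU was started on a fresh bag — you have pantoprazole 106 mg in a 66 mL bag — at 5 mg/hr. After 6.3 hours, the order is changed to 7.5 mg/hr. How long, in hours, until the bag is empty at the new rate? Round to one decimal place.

Initial rate:
Concentration = 106 mg ÷ 66 mL = 1.606061 mg/mL
Rate = 5 mg/hr ÷ 1.606061 mg/mL = 3.113208 mL/hr
Volume infused so far = 3.113208 mL/hr × 6.3 hr = 19.61321 mL
Volume remaining = 66 − 19.61321 = 46.38679 mL
New rate:
Rate = 7.5 mg/hr ÷ 1.606061 mg/mL = 4.669811 mL/hr
Time remaining = 46.38679 mL ÷ 4.669811 mL/hr = 9.933333 hr

9.9 hours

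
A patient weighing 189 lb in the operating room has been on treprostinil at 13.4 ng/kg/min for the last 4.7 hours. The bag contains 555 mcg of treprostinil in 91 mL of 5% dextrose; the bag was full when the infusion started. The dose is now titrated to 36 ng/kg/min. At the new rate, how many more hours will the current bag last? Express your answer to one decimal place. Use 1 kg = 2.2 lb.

Initial rate:
Weight = 189 lb ÷ 2.2 lb/kg = 85.90909 kg
Dose = 13.4 ng/kg/min × 85.90909 kg = 1151.182 ng/min
1151.182 ng/min × 60 min/hr = 69070.91 ng/hr
Concentration = 555 mcg ÷ 91 mL = 6.098901 mcg/mL = 6098.901 ng/mL
Rate = 69070.91 ng/hr ÷ 6098.901 ng/mL = 11.32514 mL/hr
Volume infused so far = 11.32514 mL/hr × 4.7 hr = 53.22816 mL
Volume remaining = 91 − 53.22816 = 37.77184 mL
New rate:
Dose = 36 ng/kg/min × 85.90909 kg = 3092.727 ng/min
3092.727 ng/min × 60 min/hr = 185563.6 ng/hr
Rate = 185563.6 ng/hr ÷ 6098.901 ng/mL = 30.42575 mL/hr
Time remaining = 37.77184 mL ÷ 30.42575 mL/hr = 1.241443 hr

1.2 hours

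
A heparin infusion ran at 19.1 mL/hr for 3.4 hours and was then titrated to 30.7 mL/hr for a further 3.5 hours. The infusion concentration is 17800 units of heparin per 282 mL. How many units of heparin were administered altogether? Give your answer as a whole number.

Concentration = 17800 units ÷ 282 mL = 63.12057 units/mL
Stage 1: 19.1 mL/hr × 3.4 hr = 64.94 mL → 64.94 mL × 63.12057 units/mL = 4099.05 units
Stage 2: 30.7 mL/hr × 3.5 hr = 107.45 mL → 107.45 mL × 63.12057 units/mL = 6782.305 units
Total = 4099.05 + 6782.305 = 10881.35 units

10881 units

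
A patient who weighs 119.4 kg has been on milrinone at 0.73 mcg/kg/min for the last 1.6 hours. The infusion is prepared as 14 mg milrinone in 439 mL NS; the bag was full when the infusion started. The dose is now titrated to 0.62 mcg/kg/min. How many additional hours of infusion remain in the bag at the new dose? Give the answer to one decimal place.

Initial rate:
Dose = 0.73 mcg/kg/min × 119.4 kg = 87.162 mcg/min
87.162 mcg/min × 60 min/hr = 5229.72 mcg/hr
Concentration = 14 mg ÷ 439 mL = 0.03189066 mg/mL = 31.89066 mcg/mL
Rate = 5229.72 mcg/hr ÷ 31.89066 mcg/mL = 163.9891 mL/hr
Volume infused so far = 163.9891 mL/hr × 1.6 hr = 262.3825 mL
Volume remaining = 439 − 262.3825 = 176.6175 mL
New rate:
Dose = 0.62 mcg/kg/min × 119.4 kg = 74.028 mcg/min
74.028 mcg/min × 60 min/hr = 4441.68 mcg/hr
Rate = 4441.68 mcg/hr ÷ 31.89066 mcg/mL = 139.2784 mL/hr
Time remaining = 176.6175 mL ÷ 139.2784 mL/hr = 1.26809 hr

1.3 hours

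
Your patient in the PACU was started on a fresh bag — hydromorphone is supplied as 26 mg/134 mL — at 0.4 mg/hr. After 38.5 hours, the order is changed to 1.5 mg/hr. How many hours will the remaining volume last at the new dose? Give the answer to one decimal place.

7.1 hours

Initial rate:
Concentration = 26 mg ÷ 134 mL = 0.1940299 mg/mL
Rate = 0.4 mg/hr ÷ 0.1940299 mg/mL = 2.061538 mL/hr
Volume infused so far = 2.061538 mL/hr × 38.5 hr = 79.36923 mL
Volume remaining = 134 − 79.36923 = 54.63077 mL
New rate:
Rate = 1.5 mg/hr ÷ 0.1940299 mg/mL = 7.730769 mL/hr
Time remaining = 54.63077 mL ÷ 7.730769 mL/hr = 7.066667 hr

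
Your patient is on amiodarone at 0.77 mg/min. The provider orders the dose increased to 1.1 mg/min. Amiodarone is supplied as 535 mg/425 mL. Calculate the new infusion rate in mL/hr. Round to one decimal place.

1.1 mg/min × 60 min/hr = 66 mg/hr
Concentration = 535 mg ÷ 425 mL = 1.258824 mg/mL
Rate = 66 mg/hr ÷ 1.258824 mg/mL = 52.42991 mL/hr

52.4 mL/hr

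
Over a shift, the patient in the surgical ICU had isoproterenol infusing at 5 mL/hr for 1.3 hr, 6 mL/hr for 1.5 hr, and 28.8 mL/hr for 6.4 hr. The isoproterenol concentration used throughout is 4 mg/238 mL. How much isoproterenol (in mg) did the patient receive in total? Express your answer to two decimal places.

Concentration = 4 mg ÷ 238 mL = 0.01680672 mg/mL
Stage 1: 5 mL/hr × 1.3 hr = 6.5 mL → 6.5 mL × 0.01680672 mg/mL = 0.1092437 mg
Stage 2: 6 mL/hr × 1.5 hr = 9 mL → 9 mL × 0.01680672 mg/mL = 0.1512605 mg
Stage 3: 28.8 mL/hr × 6.4 hr = 184.32 mL → 184.32 mL × 0.01680672 mg/mL = 3.097815 mg
Total = 0.1092437 + 0.1512605 + 3.097815 = 3.358319 mg

3.36 mg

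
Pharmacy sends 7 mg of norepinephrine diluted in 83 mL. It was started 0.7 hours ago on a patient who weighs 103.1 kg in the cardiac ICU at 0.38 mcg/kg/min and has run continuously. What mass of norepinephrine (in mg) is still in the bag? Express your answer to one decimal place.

Dose = 0.38 mcg/kg/min × 103.1 kg = 39.178 mcg/min
39.178 mcg/min × 60 min/hr = 2350.68 mcg/hr
Concentration = 7 mg ÷ 83 mL = 0.08433735 mg/mL = 84.33735 mcg/mL
Rate = 2350.68 mcg/hr ÷ 84.33735 mcg/mL = 27.87235 mL/hr
Volume infused = 27.87235 mL/hr × 0.7 hr = 19.51064 mL
Volume remaining = 83 − 19.51064 = 63.48936 mL
Drug remaining = 63.48936 mL × 84.33735 mcg/mL = 5354.524 mcg = 5.354524 mg

5.4 mg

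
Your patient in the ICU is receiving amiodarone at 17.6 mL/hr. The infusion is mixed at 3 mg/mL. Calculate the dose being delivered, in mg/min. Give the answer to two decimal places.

0.88 mg/min

Drug rate = 17.6 mL/hr × 3 mg/mL = 52.8 mg/hr
52.8 mg/hr ÷ 60 min/hr = 0.88 mg/min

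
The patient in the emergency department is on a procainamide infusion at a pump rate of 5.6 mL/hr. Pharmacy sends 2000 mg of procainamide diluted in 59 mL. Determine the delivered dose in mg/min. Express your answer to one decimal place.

3.2 mg/min

Concentration = 2000 mg ÷ 59 mL = 33.89831 mg/mL
Drug rate = 5.6 mL/hr × 33.89831 mg/mL = 189.8305 mg/hr
189.8305 mg/hr ÷ 60 min/hr = 3.163842 mg/min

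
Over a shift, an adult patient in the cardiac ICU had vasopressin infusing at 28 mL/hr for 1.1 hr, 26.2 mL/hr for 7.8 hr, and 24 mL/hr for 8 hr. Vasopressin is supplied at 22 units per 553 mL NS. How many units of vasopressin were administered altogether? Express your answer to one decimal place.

17.0 units

Concentration = 22 units ÷ 553 mL = 0.039783 units/mL
Stage 1: 28 mL/hr × 1.1 hr = 30.8 mL → 30.8 mL × 0.039783 units/mL = 1.225316 units
Stage 2: 26.2 mL/hr × 7.8 hr = 204.36 mL → 204.36 mL × 0.039783 units/mL = 8.130054 units
Stage 3: 24 mL/hr × 8 hr = 192 mL → 192 mL × 0.039783 units/mL = 7.638336 units
Total = 1.225316 + 8.130054 + 7.638336 = 16.99371 units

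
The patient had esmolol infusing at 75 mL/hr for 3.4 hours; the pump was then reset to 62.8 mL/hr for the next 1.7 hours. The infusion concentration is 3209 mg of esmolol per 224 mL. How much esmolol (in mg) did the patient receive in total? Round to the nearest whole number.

5183 mg

Concentration = 3209 mg ÷ 224 mL = 14.32589 mg/mL
Stage 1: 75 mL/hr × 3.4 hr = 255 mL → 255 mL × 14.32589 mg/mL = 3653.103 mg
Stage 2: 62.8 mL/hr × 1.7 hr = 106.76 mL → 106.76 mL × 14.32589 mg/mL = 1529.432 mg
Total = 3653.103 + 1529.432 = 5182.535 mg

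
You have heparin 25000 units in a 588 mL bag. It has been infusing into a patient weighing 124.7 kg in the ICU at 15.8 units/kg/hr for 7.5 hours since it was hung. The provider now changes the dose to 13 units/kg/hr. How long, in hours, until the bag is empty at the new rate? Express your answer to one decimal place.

6.3 hours

Initial rate:
Dose = 15.8 units/kg/hr × 124.7 kg = 1970.26 units/hr
Concentration = 25000 units ÷ 588 mL = 42.51701 units/mL
Rate = 1970.26 units/hr ÷ 42.51701 units/mL = 46.34052 mL/hr
Volume infused so far = 46.34052 mL/hr × 7.5 hr = 347.5539 mL
Volume remaining = 588 − 347.5539 = 240.4461 mL
New rate:
Dose = 13 units/kg/hr × 124.7 kg = 1621.1 units/hr
Rate = 1621.1 units/hr ÷ 42.51701 units/mL = 38.12827 mL/hr
Time remaining = 240.4461 mL ÷ 38.12827 mL/hr = 6.306243 hr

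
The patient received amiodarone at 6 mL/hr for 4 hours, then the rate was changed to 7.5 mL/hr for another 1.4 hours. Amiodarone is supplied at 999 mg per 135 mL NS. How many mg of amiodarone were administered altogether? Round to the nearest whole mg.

255 mg

Concentration = 999 mg ÷ 135 mL = 7.4 mg/mL
Stage 1: 6 mL/hr × 4 hr = 24 mL → 24 mL × 7.4 mg/mL = 177.6 mg
Stage 2: 7.5 mL/hr × 1.4 hr = 10.5 mL → 10.5 mL × 7.4 mg/mL = 77.7 mg
Total = 177.6 + 77.7 = 255.3 mg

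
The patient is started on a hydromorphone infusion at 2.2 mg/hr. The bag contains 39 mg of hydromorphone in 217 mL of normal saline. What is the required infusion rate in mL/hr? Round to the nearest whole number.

12 mL/hr

Concentration = 39 mg ÷ 217 mL = 0.1797235 mg/mL
Rate = 2.2 mg/hr ÷ 0.1797235 mg/mL = 12.24103 mL/hr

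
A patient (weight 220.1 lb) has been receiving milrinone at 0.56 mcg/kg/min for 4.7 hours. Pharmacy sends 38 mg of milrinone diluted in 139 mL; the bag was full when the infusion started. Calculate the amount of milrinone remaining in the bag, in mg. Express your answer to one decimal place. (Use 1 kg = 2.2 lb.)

22.2 mg

Weight = 220.1 lb ÷ 2.2 lb/kg = 100.0455 kg
Dose = 0.56 mcg/kg/min × 100.0455 kg = 56.02545 mcg/min
56.02545 mcg/min × 60 min/hr = 3361.527 mcg/hr
Concentration = 38 mg ÷ 139 mL = 0.2733813 mg/mL = 273.3813 mcg/mL
Rate = 3361.527 mcg/hr ÷ 273.3813 mcg/mL = 12.29611 mL/hr
Volume infused = 12.29611 mL/hr × 4.7 hr = 57.79173 mL
Volume remaining = 139 − 57.79173 = 81.20827 mL
Drug remaining = 81.20827 mL × 273.3813 mcg/mL = 22200.82 mcg = 22.20082 mg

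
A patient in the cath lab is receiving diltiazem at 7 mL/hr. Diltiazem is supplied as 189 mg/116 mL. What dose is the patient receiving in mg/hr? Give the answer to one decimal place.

11.4 mg/hr

Concentration = 189 mg ÷ 116 mL = 1.62931 mg/mL
Drug rate = 7 mL/hr × 1.62931 mg/mL = 11.40517 mg/hr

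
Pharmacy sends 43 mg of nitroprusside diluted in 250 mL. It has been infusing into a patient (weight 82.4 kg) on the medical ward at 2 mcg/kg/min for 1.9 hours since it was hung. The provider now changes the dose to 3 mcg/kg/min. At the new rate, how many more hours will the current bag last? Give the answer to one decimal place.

1.6 hours

Initial rate:
Dose = 2 mcg/kg/min × 82.4 kg = 164.8 mcg/min
164.8 mcg/min × 60 min/hr = 9888 mcg/hr
Concentration = 43 mg ÷ 250 mL = 0.172 mg/mL = 172 mcg/mL
Rate = 9888 mcg/hr ÷ 172 mcg/mL = 57.48837 mL/hr
Volume infused so far = 57.48837 mL/hr × 1.9 hr = 109.2279 mL
Volume remaining = 250 − 109.2279 = 140.7721 mL
New rate:
Dose = 3 mcg/kg/min × 82.4 kg = 247.2 mcg/min
247.2 mcg/min × 60 min/hr = 14832 mcg/hr
Rate = 14832 mcg/hr ÷ 172 mcg/mL = 86.23256 mL/hr
Time remaining = 140.7721 mL ÷ 86.23256 mL/hr = 1.63247 hr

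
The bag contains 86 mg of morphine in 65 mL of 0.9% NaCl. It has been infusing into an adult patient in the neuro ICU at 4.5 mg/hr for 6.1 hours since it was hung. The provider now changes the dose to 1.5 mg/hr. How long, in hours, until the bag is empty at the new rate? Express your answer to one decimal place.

Initial rate:
Concentration = 86 mg ÷ 65 mL = 1.323077 mg/mL
Rate = 4.5 mg/hr ÷ 1.323077 mg/mL = 3.401163 mL/hr
Volume infused so far = 3.401163 mL/hr × 6.1 hr = 20.74709 mL
Volume remaining = 65 − 20.74709 = 44.25291 mL
New rate:
Rate = 1.5 mg/hr ÷ 1.323077 mg/mL = 1.133721 mL/hr
Time remaining = 44.25291 mL ÷ 1.133721 mL/hr = 39.03333 hr

39.0 hours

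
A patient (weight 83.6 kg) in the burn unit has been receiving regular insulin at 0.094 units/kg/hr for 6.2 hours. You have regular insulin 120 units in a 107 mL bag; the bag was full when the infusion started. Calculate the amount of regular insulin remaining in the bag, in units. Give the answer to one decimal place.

Dose = 0.094 units/kg/hr × 83.6 kg = 7.8584 units/hr
Concentration = 120 units ÷ 107 mL = 1.121495 units/mL
Rate = 7.8584 units/hr ÷ 1.121495 units/mL = 7.007073 mL/hr
Volume infused = 7.007073 mL/hr × 6.2 hr = 43.44385 mL
Volume remaining = 107 − 43.44385 = 63.55615 mL
Drug remaining = 63.55615 mL × 1.121495 units/mL = 71.27792 units

71.3 units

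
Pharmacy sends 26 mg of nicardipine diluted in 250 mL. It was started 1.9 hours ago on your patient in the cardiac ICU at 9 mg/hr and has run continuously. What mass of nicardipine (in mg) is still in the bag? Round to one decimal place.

8.9 mg

Concentration = 26 mg ÷ 250 mL = 0.104 mg/mL
Rate = 9 mg/hr ÷ 0.104 mg/mL = 86.53846 mL/hr
Volume infused = 86.53846 mL/hr × 1.9 hr = 164.4231 mL
Volume remaining = 250 − 164.4231 = 85.57692 mL
Drug remaining = 85.57692 mL × 0.104 mg/mL = 8.9 mg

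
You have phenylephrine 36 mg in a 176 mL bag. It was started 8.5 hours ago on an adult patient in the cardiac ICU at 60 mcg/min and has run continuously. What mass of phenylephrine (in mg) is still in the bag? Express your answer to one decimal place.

60 mcg/min × 60 min/hr = 3600 mcg/hr
Concentration = 36 mg ÷ 176 mL = 0.2045455 mg/mL = 204.5455 mcg/mL
Rate = 3600 mcg/hr ÷ 204.5455 mcg/mL = 17.6 mL/hr
Volume infused = 17.6 mL/hr × 8.5 hr = 149.6 mL
Volume remaining = 176 − 149.6 = 26.4 mL
Drug remaining = 26.4 mL × 204.5455 mcg/mL = 5400 mcg = 5.4 mg

5.4 mg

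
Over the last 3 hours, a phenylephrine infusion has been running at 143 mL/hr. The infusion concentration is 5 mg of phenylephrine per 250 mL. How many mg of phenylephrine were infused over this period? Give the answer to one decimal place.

8.6 mg

Concentration = 5 mg ÷ 250 mL = 0.02 mg/mL = 20 mcg/mL
Drug rate = 143 mL/hr × 20 mcg/mL = 2860 mcg/hr
Total = 2860 mcg/hr × 3 hr = 8580 mcg = 8.58 mg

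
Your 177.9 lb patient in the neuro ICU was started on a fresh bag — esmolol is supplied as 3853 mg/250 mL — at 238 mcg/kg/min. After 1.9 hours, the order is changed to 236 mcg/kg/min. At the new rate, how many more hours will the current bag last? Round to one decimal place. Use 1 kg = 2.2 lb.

1.4 hours

Initial rate:
Weight = 177.9 lb ÷ 2.2 lb/kg = 80.86364 kg
Dose = 238 mcg/kg/min × 80.86364 kg = 19245.55 mcg/min
19245.55 mcg/min × 60 min/hr = 1154733 mcg/hr
Concentration = 3853 mg ÷ 250 mL = 15.412 mg/mL = 15412 mcg/mL
Rate = 1154733 mcg/hr ÷ 15412 mcg/mL = 74.92426 mL/hr
Volume infused so far = 74.92426 mL/hr × 1.9 hr = 142.3561 mL
Volume remaining = 250 − 142.3561 = 107.6439 mL
New rate:
Dose = 236 mcg/kg/min × 80.86364 kg = 19083.82 mcg/min
19083.82 mcg/min × 60 min/hr = 1145029 mcg/hr
Rate = 1145029 mcg/hr ÷ 15412 mcg/mL = 74.29465 mL/hr
Time remaining = 107.6439 mL ÷ 74.29465 mL/hr = 1.448878 hr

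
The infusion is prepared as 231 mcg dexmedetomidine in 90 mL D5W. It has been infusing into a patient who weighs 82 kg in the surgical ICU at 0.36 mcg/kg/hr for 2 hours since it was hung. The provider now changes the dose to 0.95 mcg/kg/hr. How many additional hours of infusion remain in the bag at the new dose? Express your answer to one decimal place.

2.2 hours

Initial rate:
Dose = 0.36 mcg/kg/hr × 82 kg = 29.52 mcg/hr
Concentration = 231 mcg ÷ 90 mL = 2.566667 mcg/mL
Rate = 29.52 mcg/hr ÷ 2.566667 mcg/mL = 11.5013 mL/hr
Volume infused so far = 11.5013 mL/hr × 2 hr = 23.0026 mL
Volume remaining = 90 − 23.0026 = 66.9974 mL
New rate:
Dose = 0.95 mcg/kg/hr × 82 kg = 77.9 mcg/hr
Rate = 77.9 mcg/hr ÷ 2.566667 mcg/mL = 30.35065 mL/hr
Time remaining = 66.9974 mL ÷ 30.35065 mL/hr = 2.207445 hr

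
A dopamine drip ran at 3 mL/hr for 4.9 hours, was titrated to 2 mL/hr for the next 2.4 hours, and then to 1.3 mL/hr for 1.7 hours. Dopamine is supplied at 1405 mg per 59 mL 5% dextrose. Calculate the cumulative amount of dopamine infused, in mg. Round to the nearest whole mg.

Concentration = 1405 mg ÷ 59 mL = 23.81356 mg/mL
Stage 1: 3 mL/hr × 4.9 hr = 14.7 mL → 14.7 mL × 23.81356 mg/mL = 350.0593 mg
Stage 2: 2 mL/hr × 2.4 hr = 4.8 mL → 4.8 mL × 23.81356 mg/mL = 114.3051 mg
Stage 3: 1.3 mL/hr × 1.7 hr = 2.21 mL → 2.21 mL × 23.81356 mg/mL = 52.62797 mg
Total = 350.0593 + 114.3051 + 52.62797 = 516.9924 mg

517 mg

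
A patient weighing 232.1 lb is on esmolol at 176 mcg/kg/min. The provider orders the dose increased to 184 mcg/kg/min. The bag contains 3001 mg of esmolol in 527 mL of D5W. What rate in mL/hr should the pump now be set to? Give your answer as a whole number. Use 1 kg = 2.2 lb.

Weight = 232.1 lb ÷ 2.2 lb/kg = 105.5 kg
Dose = 184 mcg/kg/min × 105.5 kg = 19412 mcg/min
19412 mcg/min × 60 min/hr = 1164720 mcg/hr
Concentration = 3001 mg ÷ 527 mL = 5.694497 mg/mL = 5694.497 mcg/mL
Rate = 1164720 mcg/hr ÷ 5694.497 mcg/mL = 204.5343 mL/hr

205 mL/hr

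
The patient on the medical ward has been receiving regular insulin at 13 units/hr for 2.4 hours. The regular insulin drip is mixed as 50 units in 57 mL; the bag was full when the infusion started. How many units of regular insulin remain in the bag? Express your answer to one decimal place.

Concentration = 50 units ÷ 57 mL = 0.877193 units/mL
Rate = 13 units/hr ÷ 0.877193 units/mL = 14.82 mL/hr
Volume infused = 14.82 mL/hr × 2.4 hr = 35.568 mL
Volume remaining = 57 − 35.568 = 21.432 mL
Drug remaining = 21.432 mL × 0.877193 units/mL = 18.8 units

18.8 units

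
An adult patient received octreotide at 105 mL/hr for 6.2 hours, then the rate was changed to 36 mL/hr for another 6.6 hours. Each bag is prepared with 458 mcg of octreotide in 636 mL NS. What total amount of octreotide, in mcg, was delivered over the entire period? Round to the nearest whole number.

Concentration = 458 mcg ÷ 636 mL = 0.7201258 mcg/mL
Stage 1: 105 mL/hr × 6.2 hr = 651 mL → 651 mL × 0.7201258 mcg/mL = 468.8019 mcg
Stage 2: 36 mL/hr × 6.6 hr = 237.6 mL → 237.6 mL × 0.7201258 mcg/mL = 171.1019 mcg
Total = 468.8019 + 171.1019 = 639.9038 mcg

640 mcg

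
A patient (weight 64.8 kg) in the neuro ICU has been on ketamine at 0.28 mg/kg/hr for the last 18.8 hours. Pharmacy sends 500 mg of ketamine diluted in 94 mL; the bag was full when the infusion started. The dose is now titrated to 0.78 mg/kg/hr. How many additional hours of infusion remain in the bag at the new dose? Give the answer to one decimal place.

Initial rate:
Dose = 0.28 mg/kg/hr × 64.8 kg = 18.144 mg/hr
Concentration = 500 mg ÷ 94 mL = 5.319149 mg/mL
Rate = 18.144 mg/hr ÷ 5.319149 mg/mL = 3.411072 mL/hr
Volume infused so far = 3.411072 mL/hr × 18.8 hr = 64.12815 mL
Volume remaining = 94 − 64.12815 = 29.87185 mL
New rate:
Dose = 0.78 mg/kg/hr × 64.8 kg = 50.544 mg/hr
Rate = 50.544 mg/hr ÷ 5.319149 mg/mL = 9.502272 mL/hr
Time remaining = 29.87185 mL ÷ 9.502272 mL/hr = 3.143653 hr

3.1 hours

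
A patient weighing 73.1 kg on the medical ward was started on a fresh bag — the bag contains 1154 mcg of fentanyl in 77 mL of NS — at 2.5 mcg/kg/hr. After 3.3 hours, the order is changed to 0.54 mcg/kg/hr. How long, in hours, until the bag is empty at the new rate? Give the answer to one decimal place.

14.0 hours

Initial rate:
Dose = 2.5 mcg/kg/hr × 73.1 kg = 182.75 mcg/hr
Concentration = 1154 mcg ÷ 77 mL = 14.98701 mcg/mL
Rate = 182.75 mcg/hr ÷ 14.98701 mcg/mL = 12.19389 mL/hr
Volume infused so far = 12.19389 mL/hr × 3.3 hr = 40.23984 mL
Volume remaining = 77 − 40.23984 = 36.76016 mL
New rate:
Dose = 0.54 mcg/kg/hr × 73.1 kg = 39.474 mcg/hr
Rate = 39.474 mcg/hr ÷ 14.98701 mcg/mL = 2.63388 mL/hr
Time remaining = 36.76016 mL ÷ 2.63388 mL/hr = 13.95666 hr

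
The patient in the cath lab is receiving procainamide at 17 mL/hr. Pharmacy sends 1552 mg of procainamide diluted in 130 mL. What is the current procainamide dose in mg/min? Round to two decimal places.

3.38 mg/min

Concentration = 1552 mg ÷ 130 mL = 11.93846 mg/mL
Drug rate = 17 mL/hr × 11.93846 mg/mL = 202.9538 mg/hr
202.9538 mg/hr ÷ 60 min/hr = 3.382564 mg/min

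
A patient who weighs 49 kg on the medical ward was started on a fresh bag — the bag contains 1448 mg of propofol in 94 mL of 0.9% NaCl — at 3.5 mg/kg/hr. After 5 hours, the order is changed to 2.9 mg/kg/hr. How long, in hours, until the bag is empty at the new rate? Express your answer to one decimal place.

Initial rate:
Dose = 3.5 mg/kg/hr × 49 kg = 171.5 mg/hr
Concentration = 1448 mg ÷ 94 mL = 15.40426 mg/mL
Rate = 171.5 mg/hr ÷ 15.40426 mg/mL = 11.13329 mL/hr
Volume infused so far = 11.13329 mL/hr × 5 hr = 55.66644 mL
Volume remaining = 94 − 55.66644 = 38.33356 mL
New rate:
Dose = 2.9 mg/kg/hr × 49 kg = 142.1 mg/hr
Rate = 142.1 mg/hr ÷ 15.40426 mg/mL = 9.224724 mL/hr
Time remaining = 38.33356 mL ÷ 9.224724 mL/hr = 4.155524 hr

4.2 hours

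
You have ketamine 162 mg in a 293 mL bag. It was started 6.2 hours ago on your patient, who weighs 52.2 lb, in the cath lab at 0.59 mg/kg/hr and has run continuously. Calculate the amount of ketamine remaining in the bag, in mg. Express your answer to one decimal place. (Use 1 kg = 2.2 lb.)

75.2 mg

Weight = 52.2 lb ÷ 2.2 lb/kg = 23.72727 kg
Dose = 0.59 mg/kg/hr × 23.72727 kg = 13.99909 mg/hr
Concentration = 162 mg ÷ 293 mL = 0.552901 mg/mL
Rate = 13.99909 mg/hr ÷ 0.552901 mg/mL = 25.31934 mL/hr
Volume infused = 25.31934 mL/hr × 6.2 hr = 156.9799 mL
Volume remaining = 293 − 156.9799 = 136.0201 mL
Drug remaining = 136.0201 mL × 0.552901 mg/mL = 75.20564 mg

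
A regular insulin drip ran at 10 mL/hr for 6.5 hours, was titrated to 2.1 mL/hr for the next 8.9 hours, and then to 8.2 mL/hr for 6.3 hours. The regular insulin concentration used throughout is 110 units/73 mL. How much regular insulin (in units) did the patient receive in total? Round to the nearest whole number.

204 units

Concentration = 110 units ÷ 73 mL = 1.506849 units/mL
Stage 1: 10 mL/hr × 6.5 hr = 65 mL → 65 mL × 1.506849 units/mL = 97.94521 units
Stage 2: 2.1 mL/hr × 8.9 hr = 18.69 mL → 18.69 mL × 1.506849 units/mL = 28.16301 units
Stage 3: 8.2 mL/hr × 6.3 hr = 51.66 mL → 51.66 mL × 1.506849 units/mL = 77.84384 units
Total = 97.94521 + 28.16301 + 77.84384 = 203.9521 units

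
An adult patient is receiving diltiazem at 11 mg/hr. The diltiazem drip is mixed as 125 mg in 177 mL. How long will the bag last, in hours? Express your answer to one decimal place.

Concentration = 125 mg ÷ 177 mL = 0.7062147 mg/mL
Rate = 11 mg/hr ÷ 0.7062147 mg/mL = 15.576 mL/hr
Duration = 177 mL ÷ 15.576 mL/hr = 11.36364 hr

11.4 hours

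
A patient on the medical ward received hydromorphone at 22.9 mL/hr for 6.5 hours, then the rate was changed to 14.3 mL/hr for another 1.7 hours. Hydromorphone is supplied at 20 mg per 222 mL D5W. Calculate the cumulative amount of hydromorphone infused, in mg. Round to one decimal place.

Concentration = 20 mg ÷ 222 mL = 0.09009009 mg/mL
Stage 1: 22.9 mL/hr × 6.5 hr = 148.85 mL → 148.85 mL × 0.09009009 mg/mL = 13.40991 mg
Stage 2: 14.3 mL/hr × 1.7 hr = 24.31 mL → 24.31 mL × 0.09009009 mg/mL = 2.19009 mg
Total = 13.40991 + 2.19009 = 15.6 mg

15.6 mg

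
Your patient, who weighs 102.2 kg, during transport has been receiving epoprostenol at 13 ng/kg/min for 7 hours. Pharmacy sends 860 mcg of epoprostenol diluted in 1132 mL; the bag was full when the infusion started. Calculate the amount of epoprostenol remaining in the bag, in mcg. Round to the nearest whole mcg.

302 mcg

Dose = 13 ng/kg/min × 102.2 kg = 1328.6 ng/min
1328.6 ng/min × 60 min/hr = 79716 ng/hr
Concentration = 860 mcg ÷ 1132 mL = 0.7597173 mcg/mL = 759.7173 ng/mL
Rate = 79716 ng/hr ÷ 759.7173 ng/mL = 104.9285 mL/hr
Volume infused = 104.9285 mL/hr × 7 hr = 734.4995 mL
Volume remaining = 1132 − 734.4995 = 397.5005 mL
Drug remaining = 397.5005 mL × 759.7173 ng/mL = 301988 ng = 301.988 mcg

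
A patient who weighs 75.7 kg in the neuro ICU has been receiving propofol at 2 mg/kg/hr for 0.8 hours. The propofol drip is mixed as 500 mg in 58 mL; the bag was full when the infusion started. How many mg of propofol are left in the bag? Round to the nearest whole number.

379 mg

Dose = 2 mg/kg/hr × 75.7 kg = 151.4 mg/hr
Concentration = 500 mg ÷ 58 mL = 8.62069 mg/mL
Rate = 151.4 mg/hr ÷ 8.62069 mg/mL = 17.5624 mL/hr
Volume infused = 17.5624 mL/hr × 0.8 hr = 14.04992 mL
Volume remaining = 58 − 14.04992 = 43.95008 mL
Drug remaining = 43.95008 mL × 8.62069 mg/mL = 378.88 mg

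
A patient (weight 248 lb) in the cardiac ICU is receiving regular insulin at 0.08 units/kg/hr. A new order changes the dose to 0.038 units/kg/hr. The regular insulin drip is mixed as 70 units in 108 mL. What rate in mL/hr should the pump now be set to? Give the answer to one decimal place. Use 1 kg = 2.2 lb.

6.6 mL/hr

Weight = 248 lb ÷ 2.2 lb/kg = 112.7273 kg
Dose = 0.038 units/kg/hr × 112.7273 kg = 4.283636 units/hr
Concentration = 70 units ÷ 108 mL = 0.6481481 units/mL
Rate = 4.283636 units/hr ÷ 0.6481481 units/mL = 6.609039 mL/hr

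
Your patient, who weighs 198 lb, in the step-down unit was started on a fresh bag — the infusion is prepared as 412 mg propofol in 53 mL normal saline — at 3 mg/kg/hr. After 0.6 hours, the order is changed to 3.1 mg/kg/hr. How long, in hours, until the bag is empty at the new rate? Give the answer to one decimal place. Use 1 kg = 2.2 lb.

0.9 hours

Initial rate:
Weight = 198 lb ÷ 2.2 lb/kg = 90 kg
Dose = 3 mg/kg/hr × 90 kg = 270 mg/hr
Concentration = 412 mg ÷ 53 mL = 7.773585 mg/mL
Rate = 270 mg/hr ÷ 7.773585 mg/mL = 34.73301 mL/hr
Volume infused so far = 34.73301 mL/hr × 0.6 hr = 20.83981 mL
Volume remaining = 53 − 20.83981 = 32.16019 mL
New rate:
Dose = 3.1 mg/kg/hr × 90 kg = 279 mg/hr
Rate = 279 mg/hr ÷ 7.773585 mg/mL = 35.89078 mL/hr
Time remaining = 32.16019 mL ÷ 35.89078 mL/hr = 0.8960573 hr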